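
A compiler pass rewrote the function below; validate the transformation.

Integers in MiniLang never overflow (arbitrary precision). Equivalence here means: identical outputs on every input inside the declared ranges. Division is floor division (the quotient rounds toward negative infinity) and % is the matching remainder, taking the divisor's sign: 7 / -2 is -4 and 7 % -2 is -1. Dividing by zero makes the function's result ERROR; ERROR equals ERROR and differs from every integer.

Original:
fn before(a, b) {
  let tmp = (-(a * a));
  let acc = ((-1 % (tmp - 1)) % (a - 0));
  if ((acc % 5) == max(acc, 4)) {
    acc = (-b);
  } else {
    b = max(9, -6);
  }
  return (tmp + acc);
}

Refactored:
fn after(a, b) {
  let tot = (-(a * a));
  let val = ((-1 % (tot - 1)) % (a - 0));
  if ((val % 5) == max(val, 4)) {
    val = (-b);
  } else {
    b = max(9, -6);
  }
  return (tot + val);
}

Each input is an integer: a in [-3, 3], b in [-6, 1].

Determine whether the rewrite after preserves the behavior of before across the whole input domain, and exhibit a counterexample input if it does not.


Behavior is preserved: although local variable names differ, the outputs never diverge.
Tracing a=2, b=-4: before: tmp := -4 | acc := 1 | ((acc % 5) == max(acc, 4)): false | b := 9 | result -3 | after: tot := -4 | val := 1 | ((val % 5) == max(val, 4)): false | b := 9 | result -3 — matching result -3.
Sweeping the whole domain (56 inputs) finds no disagreement.
verdict: equivalent


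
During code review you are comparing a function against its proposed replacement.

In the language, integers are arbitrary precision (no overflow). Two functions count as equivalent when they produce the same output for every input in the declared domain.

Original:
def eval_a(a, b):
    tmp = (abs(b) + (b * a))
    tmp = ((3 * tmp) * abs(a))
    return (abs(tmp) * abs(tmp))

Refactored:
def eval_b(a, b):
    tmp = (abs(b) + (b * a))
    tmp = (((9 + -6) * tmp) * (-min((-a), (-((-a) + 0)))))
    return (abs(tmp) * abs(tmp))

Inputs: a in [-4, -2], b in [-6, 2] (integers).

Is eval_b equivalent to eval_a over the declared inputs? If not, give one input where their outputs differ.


Reading the diff, among the changes: arithmetic usage differs; min/max/abs usage differs; constant usage differs.
Tracing a=-3, b=-4: eval_a: tmp=16, then tmp=144, then returns 20736 | eval_b: tmp=16, then tmp=144, then returns 20736 — matching result 20736.
Checked all 27 inputs in the declared domain: the outputs agree on every one.
verdict: equivalent


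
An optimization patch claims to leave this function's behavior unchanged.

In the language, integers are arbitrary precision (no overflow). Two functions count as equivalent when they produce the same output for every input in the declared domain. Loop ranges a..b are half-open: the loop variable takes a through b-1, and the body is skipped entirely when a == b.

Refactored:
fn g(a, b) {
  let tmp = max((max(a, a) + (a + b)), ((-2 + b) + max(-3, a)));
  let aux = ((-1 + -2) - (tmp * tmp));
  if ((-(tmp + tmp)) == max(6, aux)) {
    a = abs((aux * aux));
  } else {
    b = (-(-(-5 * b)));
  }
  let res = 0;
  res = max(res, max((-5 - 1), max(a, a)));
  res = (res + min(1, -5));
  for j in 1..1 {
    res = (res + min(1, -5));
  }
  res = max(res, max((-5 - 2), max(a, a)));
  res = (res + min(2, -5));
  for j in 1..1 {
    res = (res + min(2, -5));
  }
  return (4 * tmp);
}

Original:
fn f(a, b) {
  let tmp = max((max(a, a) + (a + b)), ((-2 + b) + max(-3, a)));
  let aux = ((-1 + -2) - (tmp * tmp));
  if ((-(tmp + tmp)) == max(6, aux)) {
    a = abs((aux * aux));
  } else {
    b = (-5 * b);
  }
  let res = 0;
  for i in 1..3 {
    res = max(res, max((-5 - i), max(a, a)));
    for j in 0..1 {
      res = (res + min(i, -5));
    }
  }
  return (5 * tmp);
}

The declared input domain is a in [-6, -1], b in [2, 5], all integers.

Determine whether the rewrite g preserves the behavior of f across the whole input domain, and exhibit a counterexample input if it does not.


Run the pair on a=-6, b=2.
f: tmp = -3; aux = -12; ((-(tmp + tmp)) == max(6, aux)) -> true; a = 144; res = 0; [i=1]; res = 144; [j=0]; res = 139; [i=2]; res = 144; [j=0]; res = 139; return -15
g: tmp = -3; aux = -12; ((-(tmp + tmp)) == max(6, aux)) -> true; a = 144; res = 0; res = 144; res = 139; the j loop: no iterations; res = 144; res = 139; the j loop: no iterations; return -12
-15 != -12, so the rewrite changes behavior.
verdict: not equivalent; witness: a=-6, b=2


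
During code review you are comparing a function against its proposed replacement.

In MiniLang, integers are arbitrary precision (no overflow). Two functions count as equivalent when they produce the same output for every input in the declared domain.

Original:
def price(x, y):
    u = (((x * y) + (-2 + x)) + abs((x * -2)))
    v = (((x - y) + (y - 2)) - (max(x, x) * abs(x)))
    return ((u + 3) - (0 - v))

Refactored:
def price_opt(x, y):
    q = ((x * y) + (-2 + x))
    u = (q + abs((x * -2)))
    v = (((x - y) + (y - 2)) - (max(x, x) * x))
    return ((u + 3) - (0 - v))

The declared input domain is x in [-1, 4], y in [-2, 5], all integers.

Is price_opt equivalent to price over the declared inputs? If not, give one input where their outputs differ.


These are not equivalent — on x=-1, y=-2 the outputs split (2 vs 0).
price: u=1, then v=-2, then returns 2
price_opt: q=-1, then u=1, then v=-4, then returns 0
verdict: not equivalent; witness: x=-1, y=-2


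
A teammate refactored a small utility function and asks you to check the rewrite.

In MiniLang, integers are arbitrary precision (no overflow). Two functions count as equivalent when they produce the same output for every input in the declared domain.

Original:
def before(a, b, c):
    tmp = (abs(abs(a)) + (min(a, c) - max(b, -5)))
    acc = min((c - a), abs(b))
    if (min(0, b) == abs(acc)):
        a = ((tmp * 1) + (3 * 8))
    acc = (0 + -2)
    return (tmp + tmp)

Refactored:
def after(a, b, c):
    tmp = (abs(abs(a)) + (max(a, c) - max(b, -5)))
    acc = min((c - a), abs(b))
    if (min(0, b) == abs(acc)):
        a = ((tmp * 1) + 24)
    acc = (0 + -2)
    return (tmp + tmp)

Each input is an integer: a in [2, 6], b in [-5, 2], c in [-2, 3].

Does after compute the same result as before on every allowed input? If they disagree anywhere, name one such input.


At a=2, b=-5, c=-2: before gives 10, after gives 18.
verdict: not equivalent; witness: a=2, b=-5, c=-2


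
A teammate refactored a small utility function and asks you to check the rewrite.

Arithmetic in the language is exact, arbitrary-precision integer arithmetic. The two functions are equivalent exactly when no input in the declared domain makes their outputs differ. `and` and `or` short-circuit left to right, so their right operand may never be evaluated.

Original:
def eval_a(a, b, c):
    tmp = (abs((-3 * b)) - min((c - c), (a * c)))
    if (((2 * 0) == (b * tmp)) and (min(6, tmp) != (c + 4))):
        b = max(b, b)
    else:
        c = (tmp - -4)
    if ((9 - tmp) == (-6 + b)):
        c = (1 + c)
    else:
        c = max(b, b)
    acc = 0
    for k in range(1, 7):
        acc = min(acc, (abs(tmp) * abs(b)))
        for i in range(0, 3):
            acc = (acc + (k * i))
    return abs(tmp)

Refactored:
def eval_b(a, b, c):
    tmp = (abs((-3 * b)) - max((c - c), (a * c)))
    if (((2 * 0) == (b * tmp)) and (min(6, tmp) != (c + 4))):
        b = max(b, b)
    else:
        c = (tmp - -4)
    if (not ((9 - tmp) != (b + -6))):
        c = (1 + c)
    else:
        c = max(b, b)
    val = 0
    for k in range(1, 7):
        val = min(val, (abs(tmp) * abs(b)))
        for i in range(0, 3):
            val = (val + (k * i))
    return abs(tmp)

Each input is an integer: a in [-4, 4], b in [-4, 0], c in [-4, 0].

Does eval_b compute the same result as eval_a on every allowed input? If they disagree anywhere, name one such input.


Try a=-4, b=-4, c=-4.
eval_a: tmp = 12; (((2 * 0) == (b * tmp)) and (min(6, tmp) != (c + 4))) -> false; c = 16; ((9 - tmp) == (-6 + b)) -> false; c = -4; acc = 0; [k=1]; acc = 0; [i=0]; acc = 0; [i=1]; acc = 1; [i=2]; acc = 3; [k=2]; acc = 3; [i=0]; acc = 3; [i=1]; acc = 5; [i=2]; acc = 9; [k=3]; acc = 9; [i=0]; acc = 9; [i=1]; acc = 12; [i=2]; acc = 18; [k=4]; acc = 18; [i=0]; acc = 18; [i=1]; acc = 22; [i=2]; acc = 30; [k=5]; acc = 30; [i=0]; acc = 30; [i=1]; acc = 35; [i=2]; acc = 45; [k=6]; acc = 45; [i=0]; acc = 45; [i=1]; acc = 51; [i=2]; acc = 63; return 12
eval_b: tmp = -4; (((2 * 0) == (b * tmp)) and (min(6, tmp) != (c + 4))) -> false; c = 0; (not ((9 - tmp) != (b + -6))) -> false; c = -4; val = 0; [k=1]; val = 0; [i=0]; val = 0; [i=1]; val = 1; [i=2]; val = 3; [k=2]; val = 3; [i=0]; val = 3; [i=1]; val = 5; [i=2]; val = 9; [k=3]; val = 9; [i=0]; val = 9; [i=1]; val = 12; [i=2]; val = 18; [k=4]; val = 16; [i=0]; val = 16; [i=1]; val = 20; [i=2]; val = 28; [k=5]; val = 16; [i=0]; val = 16; [i=1]; val = 21; [i=2]; val = 31; [k=6]; val = 16; [i=0]; val = 16; [i=1]; val = 22; [i=2]; val = 34; return 4
12 vs 4 — the two versions disagree here.
verdict: not equivalent; witness: a=-4, b=-4, c=-4


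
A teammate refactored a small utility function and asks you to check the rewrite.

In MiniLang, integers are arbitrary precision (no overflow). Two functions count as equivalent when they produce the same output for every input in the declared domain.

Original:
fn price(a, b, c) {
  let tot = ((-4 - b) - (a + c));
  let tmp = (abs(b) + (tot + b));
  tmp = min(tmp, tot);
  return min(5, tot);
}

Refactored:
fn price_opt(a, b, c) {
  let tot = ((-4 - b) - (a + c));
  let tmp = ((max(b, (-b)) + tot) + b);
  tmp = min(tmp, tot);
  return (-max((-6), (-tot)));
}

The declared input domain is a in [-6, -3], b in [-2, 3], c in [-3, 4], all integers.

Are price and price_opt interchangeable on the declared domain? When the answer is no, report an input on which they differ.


Take a=-6, b=-2, c=-3.
price: tot := 7 | tmp := 7 | tmp := 7 | result 5
price_opt: tot := 7 | tmp := 7 | tmp := 7 | result 6
5 vs 6 — the two versions disagree here.
verdict: not equivalent; witness: a=-6, b=-2, c=-3


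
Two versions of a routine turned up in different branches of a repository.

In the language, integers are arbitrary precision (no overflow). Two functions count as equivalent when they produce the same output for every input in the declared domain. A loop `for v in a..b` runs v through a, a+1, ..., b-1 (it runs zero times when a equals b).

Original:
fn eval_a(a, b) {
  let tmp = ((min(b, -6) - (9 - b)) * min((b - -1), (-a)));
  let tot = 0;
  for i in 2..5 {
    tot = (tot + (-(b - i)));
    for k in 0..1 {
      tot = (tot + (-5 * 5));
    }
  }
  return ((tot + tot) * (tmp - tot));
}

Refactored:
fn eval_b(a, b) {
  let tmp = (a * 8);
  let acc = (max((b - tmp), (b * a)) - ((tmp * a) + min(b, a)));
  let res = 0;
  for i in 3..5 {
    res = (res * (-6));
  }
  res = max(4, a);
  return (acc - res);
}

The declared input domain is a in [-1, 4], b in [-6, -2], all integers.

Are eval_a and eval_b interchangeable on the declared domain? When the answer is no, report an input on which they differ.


On input a=-1, b=-6, eval_a returns -14688 while eval_b returns 0.
verdict: not equivalent; witness: a=-1, b=-6


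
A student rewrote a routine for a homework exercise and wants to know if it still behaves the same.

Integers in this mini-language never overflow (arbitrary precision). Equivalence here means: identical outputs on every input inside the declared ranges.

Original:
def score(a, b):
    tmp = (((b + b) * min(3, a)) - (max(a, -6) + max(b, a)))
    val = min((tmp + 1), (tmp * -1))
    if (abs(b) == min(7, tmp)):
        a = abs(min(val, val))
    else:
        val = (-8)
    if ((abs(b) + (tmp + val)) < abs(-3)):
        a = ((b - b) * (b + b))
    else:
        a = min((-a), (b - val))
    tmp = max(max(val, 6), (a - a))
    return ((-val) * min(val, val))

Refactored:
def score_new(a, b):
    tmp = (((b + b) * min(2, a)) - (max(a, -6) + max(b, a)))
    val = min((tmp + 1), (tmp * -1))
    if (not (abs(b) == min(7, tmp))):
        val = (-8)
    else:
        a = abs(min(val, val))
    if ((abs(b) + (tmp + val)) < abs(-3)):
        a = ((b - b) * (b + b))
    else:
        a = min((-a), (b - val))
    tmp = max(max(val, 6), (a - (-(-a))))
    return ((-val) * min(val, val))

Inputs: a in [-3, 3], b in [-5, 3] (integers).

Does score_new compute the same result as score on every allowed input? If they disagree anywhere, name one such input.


These are not equivalent — on a=3, b=2 the outputs split (-64 vs -4).
score: tmp becomes 6; next val becomes -6; next (abs(b) == min(7, tmp)) evaluates to false; next val becomes -8; next ((abs(b) + (tmp + val)) < abs(-3)) evaluates to true; next a becomes 0; next tmp becomes 6; next final value -64
score_new: tmp becomes 2; next val becomes -2; next (not (abs(b) == min(7, tmp))) evaluates to false; next a becomes 2; next ((abs(b) + (tmp + val)) < abs(-3)) evaluates to true; next a becomes 0; next tmp becomes 6; next final value -4
verdict: not equivalent; witness: a=3, b=2


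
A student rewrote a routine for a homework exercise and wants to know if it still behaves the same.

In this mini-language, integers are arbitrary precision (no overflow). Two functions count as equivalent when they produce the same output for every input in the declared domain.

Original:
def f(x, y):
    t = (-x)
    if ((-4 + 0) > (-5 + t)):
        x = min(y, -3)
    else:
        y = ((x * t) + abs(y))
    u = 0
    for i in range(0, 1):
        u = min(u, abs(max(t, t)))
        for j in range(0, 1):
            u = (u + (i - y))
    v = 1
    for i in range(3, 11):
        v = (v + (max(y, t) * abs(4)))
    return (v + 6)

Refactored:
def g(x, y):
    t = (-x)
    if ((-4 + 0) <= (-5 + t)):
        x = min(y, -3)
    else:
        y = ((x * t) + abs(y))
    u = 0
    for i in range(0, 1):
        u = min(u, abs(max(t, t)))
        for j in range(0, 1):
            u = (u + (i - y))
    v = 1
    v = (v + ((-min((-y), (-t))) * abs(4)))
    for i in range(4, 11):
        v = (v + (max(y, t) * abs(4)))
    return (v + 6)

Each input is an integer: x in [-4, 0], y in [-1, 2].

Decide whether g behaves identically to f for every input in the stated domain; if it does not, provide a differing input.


Evaluate both at x=-1, y=2.
f: t=1, then ((-4 + 0) > (-5 + t)) is false, then y=1, then u=0, then (i=0), then u=0, then (j=0), then u=-1, then v=1, then (i=3), then v=5, then (i=4), then v=9, then (i=5), then v=13, then (i=6), then v=17, then (i=7), then v=21, then (i=8), then v=25, then (i=9), then v=29, then (i=10), then v=33, then returns 39
g: t=1, then ((-4 + 0) <= (-5 + t)) is true, then x=-3, then u=0, then (i=0), then u=0, then (j=0), then u=-2, then v=1, then v=9, then (i=4), then v=17, then (i=5), then v=25, then (i=6), then v=33, then (i=7), then v=41, then (i=8), then v=49, then (i=9), then v=57, then (i=10), then v=65, then returns 71
39 against 71: the behavior changed.
verdict: not equivalent; witness: x=-1, y=2


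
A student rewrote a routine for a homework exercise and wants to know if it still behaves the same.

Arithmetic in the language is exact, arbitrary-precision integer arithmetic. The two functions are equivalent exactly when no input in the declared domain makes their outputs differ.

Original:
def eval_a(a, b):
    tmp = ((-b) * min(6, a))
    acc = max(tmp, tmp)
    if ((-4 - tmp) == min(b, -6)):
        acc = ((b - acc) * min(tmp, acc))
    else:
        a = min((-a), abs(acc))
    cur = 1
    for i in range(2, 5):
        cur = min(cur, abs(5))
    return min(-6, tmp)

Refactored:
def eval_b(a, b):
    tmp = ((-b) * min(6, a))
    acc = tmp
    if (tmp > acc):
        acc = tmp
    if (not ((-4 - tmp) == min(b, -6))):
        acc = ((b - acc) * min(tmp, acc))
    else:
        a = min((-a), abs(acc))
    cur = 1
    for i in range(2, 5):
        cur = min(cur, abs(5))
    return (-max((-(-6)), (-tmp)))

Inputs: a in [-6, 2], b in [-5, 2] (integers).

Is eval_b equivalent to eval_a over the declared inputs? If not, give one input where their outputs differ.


Equivalent. One difference looks behavioral, but it never changes the outcome for any declared input.
Checked all 72 inputs in the declared domain: the outputs agree on every one.
Spot check at a=-4, b=0 — eval_a: tmp=0, then acc=0, then ((-4 - tmp) == min(b, -6)) is false, then a=0, then cur=1, then (i=2), then cur=1, then (i=3), then cur=1, then (i=4), then cur=1, then returns -6. eval_b: tmp=0, then acc=0, then (tmp > acc) is false, then (not ((-4 - tmp) == min(b, -6))) is true, then acc=0, then cur=1, then (i=2), then cur=1, then (i=3), then cur=1, then (i=4), then cur=1, then returns -6. Both give -6.
verdict: equivalent


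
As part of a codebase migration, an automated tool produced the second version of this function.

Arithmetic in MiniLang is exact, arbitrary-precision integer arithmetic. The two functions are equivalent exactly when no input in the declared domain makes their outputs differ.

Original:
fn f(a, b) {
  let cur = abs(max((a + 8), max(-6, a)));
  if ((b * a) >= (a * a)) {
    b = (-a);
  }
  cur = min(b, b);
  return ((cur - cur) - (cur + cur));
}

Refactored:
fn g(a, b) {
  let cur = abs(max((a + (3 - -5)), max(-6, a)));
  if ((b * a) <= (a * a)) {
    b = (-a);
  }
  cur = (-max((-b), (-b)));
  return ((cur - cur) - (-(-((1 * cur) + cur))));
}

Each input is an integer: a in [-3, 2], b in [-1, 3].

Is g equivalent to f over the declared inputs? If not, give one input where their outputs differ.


Take a=-3, b=-1.
f: cur=5, then ((b * a) >= (a * a)) is false, then cur=-1, then returns 2
g: cur=5, then ((b * a) <= (a * a)) is true, then b=3, then cur=3, then returns -6
2 != -6, so the rewrite changes behavior.
verdict: not equivalent; witness: a=-3, b=-1


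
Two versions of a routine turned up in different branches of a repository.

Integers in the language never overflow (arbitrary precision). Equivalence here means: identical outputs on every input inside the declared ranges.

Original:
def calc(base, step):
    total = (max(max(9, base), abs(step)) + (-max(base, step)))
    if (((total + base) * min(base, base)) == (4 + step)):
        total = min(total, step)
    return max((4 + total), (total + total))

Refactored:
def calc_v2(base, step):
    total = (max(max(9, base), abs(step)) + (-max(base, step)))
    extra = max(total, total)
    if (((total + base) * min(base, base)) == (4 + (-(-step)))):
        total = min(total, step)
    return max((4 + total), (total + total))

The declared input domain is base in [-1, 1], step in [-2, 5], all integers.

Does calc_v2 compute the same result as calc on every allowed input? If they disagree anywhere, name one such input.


Changes here: local variable names differ; and min/max/abs usage differs; and statement counts differ; the full 24-point sweep finds no disagreement.
verdict: equivalent


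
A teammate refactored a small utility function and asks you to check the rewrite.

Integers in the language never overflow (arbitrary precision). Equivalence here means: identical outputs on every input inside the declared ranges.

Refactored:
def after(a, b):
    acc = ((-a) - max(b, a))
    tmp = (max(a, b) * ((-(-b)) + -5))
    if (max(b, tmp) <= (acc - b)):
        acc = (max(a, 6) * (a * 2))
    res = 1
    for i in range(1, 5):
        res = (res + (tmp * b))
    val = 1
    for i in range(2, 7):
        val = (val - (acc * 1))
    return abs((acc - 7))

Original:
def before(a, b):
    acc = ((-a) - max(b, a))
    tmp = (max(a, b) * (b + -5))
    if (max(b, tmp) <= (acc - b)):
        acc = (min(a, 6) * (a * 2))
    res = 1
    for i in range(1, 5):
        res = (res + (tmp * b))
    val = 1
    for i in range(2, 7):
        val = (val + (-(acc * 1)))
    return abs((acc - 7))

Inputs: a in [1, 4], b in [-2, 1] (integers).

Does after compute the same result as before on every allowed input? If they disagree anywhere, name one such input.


Try a=2, b=-2.
before: acc becomes -4; next tmp becomes -14; next (max(b, tmp) <= (acc - b)) evaluates to true; next acc becomes 8; next res becomes 1; next at i=1:; next res becomes 29; next at i=2:; next res becomes 57; next at i=3:; next res becomes 85; next at i=4:; next res becomes 113; next val becomes 1; next at i=2:; next val becomes -7; next at i=3:; next val becomes -15; next at i=4:; next val becomes -23; next at i=5:; next val becomes -31; next at i=6:; next val becomes -39; next final value 1
after: acc becomes -4; next tmp becomes -14; next (max(b, tmp) <= (acc - b)) evaluates to true; next acc becomes 24; next res becomes 1; next at i=1:; next res becomes 29; next at i=2:; next res becomes 57; next at i=3:; next res becomes 85; next at i=4:; next res becomes 113; next val becomes 1; next at i=2:; next val becomes -23; next at i=3:; next val becomes -47; next at i=4:; next val becomes -71; next at i=5:; next val becomes -95; next at i=6:; next val becomes -119; next final value 17
1 and 17 differ, so these are not the same function on this domain.
verdict: not equivalent; witness: a=2, b=-2


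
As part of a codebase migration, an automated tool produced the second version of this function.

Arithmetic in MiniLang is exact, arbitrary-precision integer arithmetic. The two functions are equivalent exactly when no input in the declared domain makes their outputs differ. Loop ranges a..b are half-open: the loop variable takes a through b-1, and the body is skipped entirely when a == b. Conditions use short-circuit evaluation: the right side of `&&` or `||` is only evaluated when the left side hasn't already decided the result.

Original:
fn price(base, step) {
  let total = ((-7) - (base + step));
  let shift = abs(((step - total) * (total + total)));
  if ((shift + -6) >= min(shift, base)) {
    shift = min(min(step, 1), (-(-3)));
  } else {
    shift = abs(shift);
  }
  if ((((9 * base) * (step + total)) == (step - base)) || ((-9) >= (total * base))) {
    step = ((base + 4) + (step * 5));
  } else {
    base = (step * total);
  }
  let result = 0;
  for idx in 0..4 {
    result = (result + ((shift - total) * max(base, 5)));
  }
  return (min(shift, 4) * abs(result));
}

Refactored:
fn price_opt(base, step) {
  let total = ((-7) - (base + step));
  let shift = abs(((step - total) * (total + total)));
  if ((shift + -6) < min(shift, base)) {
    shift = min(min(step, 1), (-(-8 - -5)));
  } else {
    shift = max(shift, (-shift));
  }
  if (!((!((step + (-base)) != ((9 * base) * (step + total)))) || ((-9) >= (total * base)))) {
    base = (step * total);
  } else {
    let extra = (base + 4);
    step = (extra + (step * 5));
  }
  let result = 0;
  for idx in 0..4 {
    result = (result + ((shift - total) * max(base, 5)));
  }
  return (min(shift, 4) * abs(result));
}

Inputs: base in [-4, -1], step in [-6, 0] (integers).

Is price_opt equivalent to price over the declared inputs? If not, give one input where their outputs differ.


Take base=-4, step=-6.
price: total=3, then shift=54, then ((shift + -6) >= min(shift, base)) is true, then shift=-6, then ((((9 * base) * (step + total)) == (step - base)) || ((-9) >= (total * base))) is true, then step=-30, then result=0, then (idx=0), then result=-45, then (idx=1), then result=-90, then (idx=2), then result=-135, then (idx=3), then result=-180, then returns -1080
price_opt: total=3, then shift=54, then ((shift + -6) < min(shift, base)) is false, then shift=54, then (!((!((step + (-base)) != ((9 * base) * (step + total)))) || ((-9) >= (total * base)))) is false, then extra=0, then step=-30, then result=0, then (idx=0), then result=255, then (idx=1), then result=510, then (idx=2), then result=765, then (idx=3), then result=1020, then returns 4080
-1080 against 4080: the behavior changed.
verdict: not equivalent; witness: base=-4, step=-6


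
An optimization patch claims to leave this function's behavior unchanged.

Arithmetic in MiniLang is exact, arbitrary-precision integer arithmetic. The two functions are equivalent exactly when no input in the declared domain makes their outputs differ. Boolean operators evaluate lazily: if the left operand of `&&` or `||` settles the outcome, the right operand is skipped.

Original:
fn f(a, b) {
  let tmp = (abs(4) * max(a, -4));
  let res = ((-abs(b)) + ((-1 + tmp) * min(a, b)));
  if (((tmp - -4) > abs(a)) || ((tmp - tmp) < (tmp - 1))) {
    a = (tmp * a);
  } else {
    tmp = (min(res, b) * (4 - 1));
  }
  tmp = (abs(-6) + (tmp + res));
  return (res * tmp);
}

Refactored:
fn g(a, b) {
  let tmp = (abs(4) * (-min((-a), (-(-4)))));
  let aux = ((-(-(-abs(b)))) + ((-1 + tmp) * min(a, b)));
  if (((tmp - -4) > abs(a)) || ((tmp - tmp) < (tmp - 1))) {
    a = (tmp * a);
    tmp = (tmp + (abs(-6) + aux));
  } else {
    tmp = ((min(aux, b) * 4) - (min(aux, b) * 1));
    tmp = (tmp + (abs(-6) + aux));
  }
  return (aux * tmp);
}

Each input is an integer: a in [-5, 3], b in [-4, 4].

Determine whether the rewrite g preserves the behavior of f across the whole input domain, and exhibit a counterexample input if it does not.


Side by side, the visible changes include: min/max/abs usage differs; and arithmetic usage differs; and local variable names differ; and statement counts differ; and constant usage differs.
Spot check at a=1, b=-1 — f: tmp=4, then res=-4, then (((tmp - -4) > abs(a)) || ((tmp - tmp) < (tmp - 1))) is true, then a=4, then tmp=6, then returns -24. g: tmp=4, then aux=-4, then (((tmp - -4) > abs(a)) || ((tmp - tmp) < (tmp - 1))) is true, then a=4, then tmp=6, then returns -24. Both give -24.
An exhaustive pass over the 81 declared inputs shows identical outputs.
verdict: equivalent


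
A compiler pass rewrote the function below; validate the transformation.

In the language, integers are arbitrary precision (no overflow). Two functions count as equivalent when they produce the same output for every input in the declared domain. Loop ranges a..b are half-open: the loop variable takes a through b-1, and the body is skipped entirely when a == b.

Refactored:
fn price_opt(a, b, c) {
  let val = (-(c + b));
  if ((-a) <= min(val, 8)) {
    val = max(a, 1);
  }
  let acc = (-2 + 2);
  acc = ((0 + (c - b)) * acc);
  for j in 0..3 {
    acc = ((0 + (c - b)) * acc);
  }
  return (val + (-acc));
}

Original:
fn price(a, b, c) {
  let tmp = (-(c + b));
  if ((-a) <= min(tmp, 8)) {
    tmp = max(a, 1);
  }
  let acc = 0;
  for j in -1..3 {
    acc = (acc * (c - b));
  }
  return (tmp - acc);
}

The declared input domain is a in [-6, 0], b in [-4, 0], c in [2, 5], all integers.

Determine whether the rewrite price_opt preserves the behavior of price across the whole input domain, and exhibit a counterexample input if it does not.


Side by side, the visible changes include: arithmetic usage differs, plus local variable names differ, plus statement counts differ, plus loop structure differs, plus constant usage differs.
One worked example (a=-6, b=-1, c=2) — price: tmp=-1, then ((-a) <= min(tmp, 8)) is false, then acc=0, then (j=-1), then acc=0, then (j=0), then acc=0, then (j=1), then acc=0, then (j=2), then acc=0, then returns -1; price_opt: val=-1, then ((-a) <= min(val, 8)) is false, then acc=0, then acc=0, then (j=0), then acc=0, then (j=1), then acc=0, then (j=2), then acc=0, then returns -1; agreement on -1.
An exhaustive pass over the 140 declared inputs shows identical outputs.
verdict: equivalent


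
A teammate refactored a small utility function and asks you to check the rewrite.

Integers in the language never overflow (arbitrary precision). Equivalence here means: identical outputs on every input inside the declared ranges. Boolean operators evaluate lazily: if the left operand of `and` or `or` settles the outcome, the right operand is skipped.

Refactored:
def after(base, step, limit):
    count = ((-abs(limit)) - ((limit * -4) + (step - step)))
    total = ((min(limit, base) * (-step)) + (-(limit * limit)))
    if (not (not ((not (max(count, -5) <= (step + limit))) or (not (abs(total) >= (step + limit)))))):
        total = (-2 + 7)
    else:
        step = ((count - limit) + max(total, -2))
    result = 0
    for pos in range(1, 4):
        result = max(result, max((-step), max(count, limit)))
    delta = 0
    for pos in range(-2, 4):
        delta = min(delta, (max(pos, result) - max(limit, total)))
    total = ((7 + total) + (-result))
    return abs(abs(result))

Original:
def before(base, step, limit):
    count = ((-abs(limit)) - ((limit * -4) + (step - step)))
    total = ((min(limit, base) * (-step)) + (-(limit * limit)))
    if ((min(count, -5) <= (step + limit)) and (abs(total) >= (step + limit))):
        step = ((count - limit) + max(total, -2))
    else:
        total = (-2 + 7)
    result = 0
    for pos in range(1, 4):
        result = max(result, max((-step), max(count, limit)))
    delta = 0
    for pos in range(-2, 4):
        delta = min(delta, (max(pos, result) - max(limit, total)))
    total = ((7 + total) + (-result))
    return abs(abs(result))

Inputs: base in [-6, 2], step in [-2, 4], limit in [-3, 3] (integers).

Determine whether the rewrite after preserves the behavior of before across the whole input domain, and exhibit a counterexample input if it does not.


Input base=-6, step=-1, limit=0: 2 from before versus 1 from after.
verdict: not equivalent; witness: base=-6, step=-1, limit=0


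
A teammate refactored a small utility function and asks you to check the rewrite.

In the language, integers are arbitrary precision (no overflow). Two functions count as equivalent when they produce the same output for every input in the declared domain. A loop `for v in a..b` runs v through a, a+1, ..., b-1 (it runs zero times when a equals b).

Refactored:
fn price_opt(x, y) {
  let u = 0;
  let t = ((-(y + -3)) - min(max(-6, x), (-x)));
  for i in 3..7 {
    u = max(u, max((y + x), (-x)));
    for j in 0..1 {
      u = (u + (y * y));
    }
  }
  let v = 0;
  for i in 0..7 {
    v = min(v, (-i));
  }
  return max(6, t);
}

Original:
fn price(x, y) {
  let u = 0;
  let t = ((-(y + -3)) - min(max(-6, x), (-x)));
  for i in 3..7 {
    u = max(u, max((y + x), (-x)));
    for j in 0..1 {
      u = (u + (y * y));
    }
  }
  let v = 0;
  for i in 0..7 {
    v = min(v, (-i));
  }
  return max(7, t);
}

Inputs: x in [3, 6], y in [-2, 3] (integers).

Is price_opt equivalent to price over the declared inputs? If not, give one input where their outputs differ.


Evaluate both at x=3, y=0.
price: u := 0 | t := 6 | iter i=3: | u := 3 | iter j=0: | u := 3 | iter i=4: | u := 3 | iter j=0: | u := 3 | iter i=5: | u := 3 | iter j=0: | u := 3 | iter i=6: | u := 3 | iter j=0: | u := 3 | v := 0 | iter i=0: | v := 0 | iter i=1: | v := -1 | iter i=2: | v := -2 | iter i=3: | v := -3 | iter i=4: | v := -4 | iter i=5: | v := -5 | iter i=6: | v := -6 | result 7
price_opt: u := 0 | t := 6 | iter i=3: | u := 3 | iter j=0: | u := 3 | iter i=4: | u := 3 | iter j=0: | u := 3 | iter i=5: | u := 3 | iter j=0: | u := 3 | iter i=6: | u := 3 | iter j=0: | u := 3 | v := 0 | iter i=0: | v := 0 | iter i=1: | v := -1 | iter i=2: | v := -2 | iter i=3: | v := -3 | iter i=4: | v := -4 | iter i=5: | v := -5 | iter i=6: | v := -6 | result 6
7 and 6 differ, so these are not the same function on this domain.
verdict: not equivalent; witness: x=3, y=0


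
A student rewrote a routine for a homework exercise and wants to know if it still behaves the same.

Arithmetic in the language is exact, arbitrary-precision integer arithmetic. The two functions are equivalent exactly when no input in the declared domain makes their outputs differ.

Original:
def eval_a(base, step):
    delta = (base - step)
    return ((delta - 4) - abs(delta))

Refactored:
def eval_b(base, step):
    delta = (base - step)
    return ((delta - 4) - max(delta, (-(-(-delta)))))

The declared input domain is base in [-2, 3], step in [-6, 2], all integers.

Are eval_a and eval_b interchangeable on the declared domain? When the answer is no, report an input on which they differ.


The two versions differ — the changes include min/max/abs usage differs.
As a probe, take base=3, step=2: eval_a runs delta = 1; return -4; eval_b runs delta = 1; return -4; both end at -4.
Across all 54 domain points the two functions coincide.
verdict: equivalent


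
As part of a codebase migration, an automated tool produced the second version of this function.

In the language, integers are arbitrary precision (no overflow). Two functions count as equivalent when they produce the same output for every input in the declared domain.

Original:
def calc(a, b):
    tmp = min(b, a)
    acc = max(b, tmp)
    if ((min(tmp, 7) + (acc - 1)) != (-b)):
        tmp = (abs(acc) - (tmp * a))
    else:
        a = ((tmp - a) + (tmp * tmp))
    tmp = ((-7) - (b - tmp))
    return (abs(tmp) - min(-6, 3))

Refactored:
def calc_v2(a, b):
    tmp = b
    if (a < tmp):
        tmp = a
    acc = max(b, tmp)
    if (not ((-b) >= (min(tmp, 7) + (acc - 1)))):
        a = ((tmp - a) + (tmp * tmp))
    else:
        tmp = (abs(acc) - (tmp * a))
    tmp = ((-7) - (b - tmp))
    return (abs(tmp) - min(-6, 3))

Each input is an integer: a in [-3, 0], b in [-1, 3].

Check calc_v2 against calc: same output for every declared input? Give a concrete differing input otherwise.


Evaluate both at a=-3, b=2.
calc: tmp = -3; acc = 2; ((min(tmp, 7) + (acc - 1)) != (-b)) -> false; a = 9; tmp = -12; return 18
calc_v2: tmp = 2; (a < tmp) -> true; tmp = -3; acc = 2; (not ((-b) >= (min(tmp, 7) + (acc - 1)))) -> false; tmp = -7; tmp = -16; return 22
18 and 22 differ, so these are not the same function on this domain.
verdict: not equivalent; witness: a=-3, b=2


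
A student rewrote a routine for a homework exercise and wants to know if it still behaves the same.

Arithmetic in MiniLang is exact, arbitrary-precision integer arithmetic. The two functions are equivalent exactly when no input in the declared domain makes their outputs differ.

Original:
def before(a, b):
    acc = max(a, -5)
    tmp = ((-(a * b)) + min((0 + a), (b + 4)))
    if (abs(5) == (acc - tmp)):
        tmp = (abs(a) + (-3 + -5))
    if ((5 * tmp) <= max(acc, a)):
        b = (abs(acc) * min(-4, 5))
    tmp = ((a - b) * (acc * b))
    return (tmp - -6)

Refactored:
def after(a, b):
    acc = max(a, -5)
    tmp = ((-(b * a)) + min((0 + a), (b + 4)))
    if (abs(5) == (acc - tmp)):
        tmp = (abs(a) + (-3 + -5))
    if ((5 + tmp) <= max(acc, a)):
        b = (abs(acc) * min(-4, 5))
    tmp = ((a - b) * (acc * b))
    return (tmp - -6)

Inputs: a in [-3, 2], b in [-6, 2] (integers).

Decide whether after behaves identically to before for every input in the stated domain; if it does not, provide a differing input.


Run the pair on a=-3, b=-1.
before: acc := -3 | tmp := -6 | (abs(5) == (acc - tmp)): false | ((5 * tmp) <= max(acc, a)): true | b := -12 | tmp := 324 | result 330
after: acc := -3 | tmp := -6 | (abs(5) == (acc - tmp)): false | ((5 + tmp) <= max(acc, a)): false | tmp := -6 | result 0
330 and 0 differ, so these are not the same function on this domain.
verdict: not equivalent; witness: a=-3, b=-1


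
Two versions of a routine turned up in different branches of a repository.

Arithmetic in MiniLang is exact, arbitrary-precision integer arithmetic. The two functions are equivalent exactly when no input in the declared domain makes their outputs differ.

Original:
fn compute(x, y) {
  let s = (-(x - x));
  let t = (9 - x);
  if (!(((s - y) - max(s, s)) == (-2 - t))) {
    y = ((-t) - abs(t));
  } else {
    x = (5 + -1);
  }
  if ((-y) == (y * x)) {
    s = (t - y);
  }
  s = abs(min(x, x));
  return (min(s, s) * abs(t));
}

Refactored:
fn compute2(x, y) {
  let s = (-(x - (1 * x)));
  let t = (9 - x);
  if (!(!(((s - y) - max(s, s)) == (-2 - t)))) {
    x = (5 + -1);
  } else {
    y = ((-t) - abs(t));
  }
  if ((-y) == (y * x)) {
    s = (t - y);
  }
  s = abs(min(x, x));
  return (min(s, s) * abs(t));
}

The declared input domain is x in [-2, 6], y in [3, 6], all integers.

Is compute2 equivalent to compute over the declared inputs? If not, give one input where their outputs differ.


Behavior is preserved: although arithmetic usage differs, plus boolean connective usage differs, plus constant usage differs, the outputs never diverge.
As a probe, take x=1, y=6: compute runs s=0, then t=8, then (!(((s - y) - max(s, s)) == (-2 - t))) is true, then y=-16, then ((-y) == (y * x)) is false, then s=1, then returns 8; compute2 runs s=0, then t=8, then (!(!(((s - y) - max(s, s)) == (-2 - t)))) is false, then y=-16, then ((-y) == (y * x)) is false, then s=1, then returns 8; both end at 8.
Across all 36 domain points the two functions coincide.
verdict: equivalent


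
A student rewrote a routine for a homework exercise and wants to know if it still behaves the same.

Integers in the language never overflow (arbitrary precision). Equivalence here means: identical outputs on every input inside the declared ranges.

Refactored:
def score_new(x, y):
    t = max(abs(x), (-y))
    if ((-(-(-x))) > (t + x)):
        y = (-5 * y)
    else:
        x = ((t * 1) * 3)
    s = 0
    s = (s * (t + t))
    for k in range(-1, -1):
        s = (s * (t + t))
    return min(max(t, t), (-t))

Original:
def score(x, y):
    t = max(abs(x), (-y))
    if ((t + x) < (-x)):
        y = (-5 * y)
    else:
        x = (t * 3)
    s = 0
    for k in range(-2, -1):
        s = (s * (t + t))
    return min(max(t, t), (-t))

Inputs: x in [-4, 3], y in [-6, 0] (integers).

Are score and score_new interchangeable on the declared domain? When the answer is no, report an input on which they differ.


Changes here: constant usage differs, loop structure differs, comparison usage differs, statement counts differ, arithmetic usage differs; the full 56-point sweep finds no disagreement.
verdict: equivalent


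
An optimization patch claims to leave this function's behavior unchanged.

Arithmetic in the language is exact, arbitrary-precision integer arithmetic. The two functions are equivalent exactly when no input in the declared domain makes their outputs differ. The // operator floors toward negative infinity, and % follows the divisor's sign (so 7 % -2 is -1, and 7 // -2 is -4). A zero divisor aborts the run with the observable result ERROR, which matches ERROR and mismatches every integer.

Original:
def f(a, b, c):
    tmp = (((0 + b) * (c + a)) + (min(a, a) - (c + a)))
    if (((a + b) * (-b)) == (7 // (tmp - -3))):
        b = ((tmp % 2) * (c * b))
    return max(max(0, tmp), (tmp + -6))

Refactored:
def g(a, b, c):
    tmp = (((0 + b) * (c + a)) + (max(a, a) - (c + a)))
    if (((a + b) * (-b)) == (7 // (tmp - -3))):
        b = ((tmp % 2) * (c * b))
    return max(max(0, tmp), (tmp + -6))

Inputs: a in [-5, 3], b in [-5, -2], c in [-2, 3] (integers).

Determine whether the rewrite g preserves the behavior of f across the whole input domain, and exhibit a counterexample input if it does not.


Equivalent. The edit looks behavioral (`min(a, a)` became `max(a, a)`), but over these ranges it never changes the outcome.
Sweeping the whole domain (216 inputs) finds no disagreement.
As a probe, take a=-2, b=-2, c=-1: f runs tmp := 7 | (((a + b) * (-b)) == (7 // (tmp - -3))): false | result 7; g runs tmp := 7 | (((a + b) * (-b)) == (7 // (tmp - -3))): false | result 7; both end at 7.
verdict: equivalent


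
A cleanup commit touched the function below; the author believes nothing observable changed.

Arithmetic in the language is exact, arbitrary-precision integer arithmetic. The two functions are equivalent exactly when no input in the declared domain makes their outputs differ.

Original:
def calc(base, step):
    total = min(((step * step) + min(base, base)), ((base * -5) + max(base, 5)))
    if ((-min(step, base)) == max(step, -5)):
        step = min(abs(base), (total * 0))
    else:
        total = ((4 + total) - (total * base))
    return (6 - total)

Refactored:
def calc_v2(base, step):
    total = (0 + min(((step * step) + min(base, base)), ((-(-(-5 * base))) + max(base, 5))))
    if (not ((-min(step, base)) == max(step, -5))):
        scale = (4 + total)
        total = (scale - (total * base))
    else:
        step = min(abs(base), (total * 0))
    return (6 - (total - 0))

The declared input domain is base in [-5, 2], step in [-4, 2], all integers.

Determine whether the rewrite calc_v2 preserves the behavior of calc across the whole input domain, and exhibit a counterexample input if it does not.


This is a faithful refactor — boolean connective usage differs; and statement counts differ; and arithmetic usage differs; and local variable names differ; and constant usage differs, but the computed results match everywhere.
As a probe, take base=2, step=-2: calc runs total=-5, then ((-min(step, base)) == max(step, -5)) is false, then total=9, then returns -3; calc_v2 runs total=-5, then (not ((-min(step, base)) == max(step, -5))) is true, then scale=-1, then total=9, then returns -3; both end at -3.
Checked all 56 inputs in the declared domain: the outputs agree on every one.
verdict: equivalent
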